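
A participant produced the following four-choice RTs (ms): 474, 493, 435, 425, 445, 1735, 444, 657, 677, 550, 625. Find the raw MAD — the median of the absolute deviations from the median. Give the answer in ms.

Sorted: 425, 435, 444, 445, 474, 493, 550, 625, 657, 677, 1735 → median = 493
|x − 493|: 19, 0, 58, 68, 48, 1242, 49, 164, 184, 57, 132
Sorted deviations: 0, 19, 48, 49, 57, 58, 68, 132, 164, 184, 1242 → MAD = 58

58 ms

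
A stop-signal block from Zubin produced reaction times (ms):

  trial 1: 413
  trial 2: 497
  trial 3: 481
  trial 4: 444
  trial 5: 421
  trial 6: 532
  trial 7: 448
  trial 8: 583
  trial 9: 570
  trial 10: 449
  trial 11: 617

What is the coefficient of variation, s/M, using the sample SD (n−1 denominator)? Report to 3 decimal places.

n = 11, Σ = 5455, M = 495.9091
Σ(x−M)² = 48938.909; s = √(48938.909/10) = 69.9564
CV = 69.9564 / 495.9091 = 0.14107

0.141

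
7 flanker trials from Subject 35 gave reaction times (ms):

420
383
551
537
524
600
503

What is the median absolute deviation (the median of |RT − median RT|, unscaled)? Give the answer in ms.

Sorted: 383, 420, 503, 524, 537, 551, 600 → median = 524
|x − 524|: 104, 141, 27, 13, 0, 76, 21
Sorted deviations: 0, 13, 21, 27, 76, 104, 141 → MAD = 27

27 ms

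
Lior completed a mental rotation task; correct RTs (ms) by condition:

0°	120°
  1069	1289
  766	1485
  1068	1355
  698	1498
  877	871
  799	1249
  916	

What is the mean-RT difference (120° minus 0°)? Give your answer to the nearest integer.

406 ms

M(0°) = 6193/7 = 884.714
M(120°) = 7747/6 = 1291.167
Difference = 1291.167 − 884.714 = 406.452 ms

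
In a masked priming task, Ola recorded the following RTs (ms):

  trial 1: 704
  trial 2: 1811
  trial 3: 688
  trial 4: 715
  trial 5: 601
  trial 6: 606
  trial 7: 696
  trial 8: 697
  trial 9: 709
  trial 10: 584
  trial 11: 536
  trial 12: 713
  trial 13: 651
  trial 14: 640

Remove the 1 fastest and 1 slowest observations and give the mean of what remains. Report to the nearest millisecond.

Sorted: 536, 584, 601, 606, 640, 651, 688, 696, 697, 704, 709, 713, 715, 1811
Drop lowest 1 (536) and highest 1 (1811)
Remaining (n=12): Σ = 8004, mean = 8004/12 = 667.000

667 ms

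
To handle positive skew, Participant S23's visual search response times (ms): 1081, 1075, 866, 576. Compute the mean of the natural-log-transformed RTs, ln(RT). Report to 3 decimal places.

6.771

ln(RT): 6.9856, 6.9801, 6.7639, 6.3561
Σ ln(RT) = 27.0857
Mean = 27.0857/4 = 6.77143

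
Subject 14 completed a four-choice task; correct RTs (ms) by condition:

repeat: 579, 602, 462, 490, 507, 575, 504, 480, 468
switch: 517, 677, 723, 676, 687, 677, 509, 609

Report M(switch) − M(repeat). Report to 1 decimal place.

115.8 ms

M(repeat) = 4667/9 = 518.556
M(switch) = 5075/8 = 634.375
Difference = 634.375 − 518.556 = 115.819 ms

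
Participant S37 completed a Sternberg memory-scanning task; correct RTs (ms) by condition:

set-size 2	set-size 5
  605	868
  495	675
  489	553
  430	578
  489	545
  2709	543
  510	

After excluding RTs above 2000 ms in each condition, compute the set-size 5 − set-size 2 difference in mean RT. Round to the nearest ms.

set-size 2: exclude 2709
M(set-size 2) = 3018/6 = 503.000
M(set-size 5) = 3762/6 = 627.000
Difference = 627.000 − 503.000 = 124.000 ms

124 ms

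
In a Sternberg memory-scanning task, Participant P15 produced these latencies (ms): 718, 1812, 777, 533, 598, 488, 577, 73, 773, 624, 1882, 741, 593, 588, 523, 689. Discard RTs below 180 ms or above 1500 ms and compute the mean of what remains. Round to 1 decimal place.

Excluded: 73, 1812, 1882
Retained (n=13): Σ = 8222
Mean = 8222/13 = 632.4615

632.5 ms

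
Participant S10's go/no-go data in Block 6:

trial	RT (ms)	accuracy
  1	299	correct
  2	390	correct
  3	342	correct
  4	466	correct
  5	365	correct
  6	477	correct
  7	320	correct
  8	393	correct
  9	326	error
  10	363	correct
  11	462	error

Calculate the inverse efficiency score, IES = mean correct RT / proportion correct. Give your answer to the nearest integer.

464 ms

Correct trials (n=9): 299, 390, 342, 466, 365, 477, 320, 393, 363
Mean correct RT = 3415/9 = 379.4444 ms
Proportion correct = 9/11
IES = 379.4444 / (9/11) = 463.765 ms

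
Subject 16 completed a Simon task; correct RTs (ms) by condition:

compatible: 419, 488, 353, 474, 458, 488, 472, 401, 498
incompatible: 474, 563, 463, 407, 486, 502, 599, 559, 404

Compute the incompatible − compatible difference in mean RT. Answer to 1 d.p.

M(compatible) = 4051/9 = 450.111
M(incompatible) = 4457/9 = 495.222
Difference = 495.222 − 450.111 = 45.111 ms

45.1 ms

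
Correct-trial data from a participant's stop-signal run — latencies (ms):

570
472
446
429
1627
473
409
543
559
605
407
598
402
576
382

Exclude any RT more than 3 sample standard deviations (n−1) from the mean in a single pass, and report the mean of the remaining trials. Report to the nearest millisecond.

491 ms

n = 15, ΣRT = 8498, M = 566.533
Σ(x−M)² = 1290291.73; s = √(1290291.73/14) = 303.585
Cutoffs: 566.533 ± 3·303.585 → [-344.2, 1477.3]
Outside: 1627 → excluded.
Retained (n=14): Σ = 6871, mean = 6871/14 = 490.786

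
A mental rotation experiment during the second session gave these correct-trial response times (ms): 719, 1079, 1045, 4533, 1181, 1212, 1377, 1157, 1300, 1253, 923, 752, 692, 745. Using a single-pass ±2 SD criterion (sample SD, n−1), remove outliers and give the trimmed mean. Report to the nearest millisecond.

n = 14, ΣRT = 17968, M = 1283.429
Σ(x−M)² = 12070485.43; s = √(12070485.43/13) = 963.586
Cutoffs: 1283.429 ± 2·963.586 → [-643.7, 3210.6]
Outside: 4533 → excluded.
Retained (n=13): Σ = 13435, mean = 13435/13 = 1033.462

1033 ms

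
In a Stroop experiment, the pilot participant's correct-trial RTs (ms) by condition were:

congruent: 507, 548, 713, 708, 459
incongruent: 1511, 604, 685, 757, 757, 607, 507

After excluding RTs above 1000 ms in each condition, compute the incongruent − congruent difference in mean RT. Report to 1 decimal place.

incongruent: exclude 1511
M(congruent) = 2935/5 = 587.000
M(incongruent) = 3917/6 = 652.833
Difference = 652.833 − 587.000 = 65.833 ms

65.8 ms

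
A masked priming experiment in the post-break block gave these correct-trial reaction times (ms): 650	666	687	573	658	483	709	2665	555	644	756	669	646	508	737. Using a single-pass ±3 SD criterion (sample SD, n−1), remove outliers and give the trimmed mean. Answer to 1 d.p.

638.6 ms

n = 15, ΣRT = 11606, M = 773.733
Σ(x−M)² = 3917970.93; s = √(3917970.93/14) = 529.013
Cutoffs: 773.733 ± 3·529.013 → [-813.3, 2360.8]
Outside: 2665 → excluded.
Retained (n=14): Σ = 8941, mean = 8941/14 = 638.643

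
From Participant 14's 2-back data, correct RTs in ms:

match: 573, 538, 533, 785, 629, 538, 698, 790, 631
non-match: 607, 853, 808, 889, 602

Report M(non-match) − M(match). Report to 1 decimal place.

M(match) = 5715/9 = 635.000
M(non-match) = 3759/5 = 751.800
Difference = 751.800 − 635.000 = 116.800 ms

116.8 ms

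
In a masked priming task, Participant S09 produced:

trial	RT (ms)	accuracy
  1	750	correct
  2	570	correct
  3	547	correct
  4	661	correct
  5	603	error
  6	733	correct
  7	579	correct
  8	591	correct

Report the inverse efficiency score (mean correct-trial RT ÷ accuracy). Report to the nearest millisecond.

723 ms

Correct trials (n=7): 750, 570, 547, 661, 733, 579, 591
Mean correct RT = 4431/7 = 633.0000 ms
Proportion correct = 7/8
IES = 633.0000 / (7/8) = 723.429 ms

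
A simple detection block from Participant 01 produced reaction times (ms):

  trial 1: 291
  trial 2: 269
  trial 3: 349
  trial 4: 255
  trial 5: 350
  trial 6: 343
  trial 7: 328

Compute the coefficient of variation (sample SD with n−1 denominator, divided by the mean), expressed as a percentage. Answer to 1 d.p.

n = 7, Σ = 2185, M = 312.1429
Σ(x−M)² = 9568.857; s = √(9568.857/6) = 39.9351
CV = 39.9351 / 312.1429 = 0.12794 = 12.794%

12.8%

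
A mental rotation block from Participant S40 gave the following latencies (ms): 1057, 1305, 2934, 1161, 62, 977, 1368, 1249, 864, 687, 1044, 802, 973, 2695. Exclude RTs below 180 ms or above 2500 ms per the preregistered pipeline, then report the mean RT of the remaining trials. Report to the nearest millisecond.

1044 ms

Excluded: 62, 2695, 2934
Retained (n=11): Σ = 11487
Mean = 11487/11 = 1044.2727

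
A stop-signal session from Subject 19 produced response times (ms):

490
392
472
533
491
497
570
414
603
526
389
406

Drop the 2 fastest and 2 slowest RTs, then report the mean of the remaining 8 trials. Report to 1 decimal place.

478.6 ms

Sorted: 389, 392, 406, 414, 472, 490, 491, 497, 526, 533, 570, 603
Drop lowest 2 (389, 392) and highest 2 (570, 603)
Remaining (n=8): Σ = 3829, mean = 3829/8 = 478.625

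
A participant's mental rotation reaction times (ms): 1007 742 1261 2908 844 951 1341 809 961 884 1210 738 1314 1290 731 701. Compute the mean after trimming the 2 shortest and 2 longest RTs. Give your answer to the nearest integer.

1001 ms

Sorted: 701, 731, 738, 742, 809, 844, 884, 951, 961, 1007, 1210, 1261, 1290, 1314, 1341, 2908
Drop lowest 2 (701, 731) and highest 2 (1341, 2908)
Remaining (n=12): Σ = 12011, mean = 12011/12 = 1000.917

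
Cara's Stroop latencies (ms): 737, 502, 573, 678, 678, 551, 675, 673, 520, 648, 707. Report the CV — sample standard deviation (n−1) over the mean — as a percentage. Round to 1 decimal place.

12.7%

n = 11, Σ = 6942, M = 631.0909
Σ(x−M)² = 64144.909; s = √(64144.909/10) = 80.0905
CV = 80.0905 / 631.0909 = 0.12691 = 12.691%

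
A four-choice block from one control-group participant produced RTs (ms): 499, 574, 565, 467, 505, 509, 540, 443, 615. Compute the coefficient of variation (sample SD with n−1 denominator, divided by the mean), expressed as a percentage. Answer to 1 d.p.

n = 9, Σ = 4717, M = 524.1111
Σ(x−M)² = 23738.889; s = √(23738.889/8) = 54.4735
CV = 54.4735 / 524.1111 = 0.10394 = 10.394%

10.4%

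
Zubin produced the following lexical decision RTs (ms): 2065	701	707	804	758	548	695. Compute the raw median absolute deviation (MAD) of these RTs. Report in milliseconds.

51 ms

Sorted: 548, 695, 701, 707, 758, 804, 2065 → median = 707
|x − 707|: 1358, 6, 0, 97, 51, 159, 12
Sorted deviations: 0, 6, 12, 51, 97, 159, 1358 → MAD = 51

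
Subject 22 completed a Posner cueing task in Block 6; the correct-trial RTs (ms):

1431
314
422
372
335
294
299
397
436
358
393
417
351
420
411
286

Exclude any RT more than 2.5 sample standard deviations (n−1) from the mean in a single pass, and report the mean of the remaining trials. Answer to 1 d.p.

367.0 ms

n = 16, ΣRT = 6936, M = 433.500
Σ(x−M)² = 1098656.00; s = √(1098656.00/15) = 270.636
Cutoffs: 433.500 ± 2.5·270.636 → [-243.1, 1110.1]
Outside: 1431 → excluded.
Retained (n=15): Σ = 5505, mean = 5505/15 = 367.000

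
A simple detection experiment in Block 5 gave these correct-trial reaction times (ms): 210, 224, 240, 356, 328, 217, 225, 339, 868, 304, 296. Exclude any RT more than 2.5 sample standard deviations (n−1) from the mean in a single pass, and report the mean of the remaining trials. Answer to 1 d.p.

n = 11, ΣRT = 3607, M = 327.909
Σ(x−M)² = 349518.91; s = √(349518.91/10) = 186.954
Cutoffs: 327.909 ± 2.5·186.954 → [-139.5, 795.3]
Outside: 868 → excluded.
Retained (n=10): Σ = 2739, mean = 2739/10 = 273.900

273.9 ms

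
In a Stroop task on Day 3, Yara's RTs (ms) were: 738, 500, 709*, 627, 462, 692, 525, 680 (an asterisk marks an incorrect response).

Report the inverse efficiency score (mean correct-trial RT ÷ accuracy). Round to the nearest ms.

Correct trials (n=7): 738, 500, 627, 462, 692, 525, 680
Mean correct RT = 4224/7 = 603.4286 ms
Proportion correct = 7/8
IES = 603.4286 / (7/8) = 689.633 ms

690 ms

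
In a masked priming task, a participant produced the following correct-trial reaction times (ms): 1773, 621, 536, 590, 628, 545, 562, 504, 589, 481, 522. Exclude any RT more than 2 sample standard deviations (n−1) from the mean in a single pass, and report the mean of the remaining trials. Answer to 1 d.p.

n = 11, ΣRT = 7351, M = 668.273
Σ(x−M)² = 1364128.18; s = √(1364128.18/10) = 369.341
Cutoffs: 668.273 ± 2·369.341 → [-70.4, 1407.0]
Outside: 1773 → excluded.
Retained (n=10): Σ = 5578, mean = 5578/10 = 557.800

557.8 ms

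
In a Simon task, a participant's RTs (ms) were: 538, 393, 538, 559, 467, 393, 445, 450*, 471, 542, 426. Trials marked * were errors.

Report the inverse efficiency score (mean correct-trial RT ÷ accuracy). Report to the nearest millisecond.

525 ms

Correct trials (n=10): 538, 393, 538, 559, 467, 393, 445, 471, 542, 426
Mean correct RT = 4772/10 = 477.2000 ms
Proportion correct = 10/11
IES = 477.2000 / (10/11) = 524.920 ms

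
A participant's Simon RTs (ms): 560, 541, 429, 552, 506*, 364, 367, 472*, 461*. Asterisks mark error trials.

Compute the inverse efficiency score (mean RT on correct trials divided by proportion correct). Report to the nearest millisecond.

Correct trials (n=6): 560, 541, 429, 552, 364, 367
Mean correct RT = 2813/6 = 468.8333 ms
Proportion correct = 6/9
IES = 468.8333 / (6/9) = 703.250 ms

703 ms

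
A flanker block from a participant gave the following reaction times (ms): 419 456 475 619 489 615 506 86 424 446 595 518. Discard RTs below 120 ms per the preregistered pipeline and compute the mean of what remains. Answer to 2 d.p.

Excluded: 86
Retained (n=11): Σ = 5562
Mean = 5562/11 = 505.6364

505.64 ms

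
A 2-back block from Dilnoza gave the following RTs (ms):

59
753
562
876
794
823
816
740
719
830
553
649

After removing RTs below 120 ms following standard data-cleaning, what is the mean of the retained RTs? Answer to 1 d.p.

Excluded: 59
Retained (n=11): Σ = 8115
Mean = 8115/11 = 737.7273

737.7 ms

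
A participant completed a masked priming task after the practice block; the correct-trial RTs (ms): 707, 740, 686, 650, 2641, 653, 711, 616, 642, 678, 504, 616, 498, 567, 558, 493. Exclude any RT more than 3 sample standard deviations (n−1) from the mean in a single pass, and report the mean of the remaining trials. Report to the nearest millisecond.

n = 16, ΣRT = 11960, M = 747.500
Σ(x−M)² = 3915938.00; s = √(3915938.00/15) = 510.943
Cutoffs: 747.500 ± 3·510.943 → [-785.3, 2280.3]
Outside: 2641 → excluded.
Retained (n=15): Σ = 9319, mean = 9319/15 = 621.267

621 ms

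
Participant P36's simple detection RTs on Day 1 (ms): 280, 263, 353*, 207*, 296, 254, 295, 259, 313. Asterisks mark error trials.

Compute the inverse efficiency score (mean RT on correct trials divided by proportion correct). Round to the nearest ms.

Correct trials (n=7): 280, 263, 296, 254, 295, 259, 313
Mean correct RT = 1960/7 = 280.0000 ms
Proportion correct = 7/9
IES = 280.0000 / (7/9) = 360.000 ms

360 ms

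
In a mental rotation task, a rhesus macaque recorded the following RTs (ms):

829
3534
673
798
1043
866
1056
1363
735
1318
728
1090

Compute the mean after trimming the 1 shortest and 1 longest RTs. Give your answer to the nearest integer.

983 ms

Sorted: 673, 728, 735, 798, 829, 866, 1043, 1056, 1090, 1318, 1363, 3534
Drop lowest 1 (673) and highest 1 (3534)
Remaining (n=10): Σ = 9826, mean = 9826/10 = 982.600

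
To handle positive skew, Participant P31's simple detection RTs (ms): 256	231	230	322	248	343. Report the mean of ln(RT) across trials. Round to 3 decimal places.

5.592

ln(RT): 5.5452, 5.4424, 5.4381, 5.7746, 5.5134, 5.8377
Σ ln(RT) = 33.5514
Mean = 33.5514/6 = 5.59190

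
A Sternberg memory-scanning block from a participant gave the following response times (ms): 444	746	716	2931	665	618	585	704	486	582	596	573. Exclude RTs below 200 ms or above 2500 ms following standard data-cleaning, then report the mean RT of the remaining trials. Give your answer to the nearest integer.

610 ms

Excluded: 2931
Retained (n=11): Σ = 6715
Mean = 6715/11 = 610.4545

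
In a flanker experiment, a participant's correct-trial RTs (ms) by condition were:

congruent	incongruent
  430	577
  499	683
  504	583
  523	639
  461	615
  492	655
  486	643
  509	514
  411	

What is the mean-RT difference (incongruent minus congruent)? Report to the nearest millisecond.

134 ms

M(congruent) = 4315/9 = 479.444
M(incongruent) = 4909/8 = 613.625
Difference = 613.625 − 479.444 = 134.181 ms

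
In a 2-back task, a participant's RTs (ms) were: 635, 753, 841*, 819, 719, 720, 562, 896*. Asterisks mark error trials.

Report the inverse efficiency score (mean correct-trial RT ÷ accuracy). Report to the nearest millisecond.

Correct trials (n=6): 635, 753, 819, 719, 720, 562
Mean correct RT = 4208/6 = 701.3333 ms
Proportion correct = 6/8
IES = 701.3333 / (6/8) = 935.111 ms

935 ms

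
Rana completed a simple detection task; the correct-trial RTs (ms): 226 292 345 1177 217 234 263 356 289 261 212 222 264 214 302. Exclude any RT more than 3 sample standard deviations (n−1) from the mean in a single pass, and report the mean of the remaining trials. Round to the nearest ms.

264 ms

n = 15, ΣRT = 4874, M = 324.933
Σ(x−M)² = 807284.93; s = √(807284.93/14) = 240.132
Cutoffs: 324.933 ± 3·240.132 → [-395.5, 1045.3]
Outside: 1177 → excluded.
Retained (n=14): Σ = 3697, mean = 3697/14 = 264.071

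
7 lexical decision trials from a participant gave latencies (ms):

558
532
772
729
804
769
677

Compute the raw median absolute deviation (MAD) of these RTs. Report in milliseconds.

Sorted: 532, 558, 677, 729, 769, 772, 804 → median = 729
|x − 729|: 171, 197, 43, 0, 75, 40, 52
Sorted deviations: 0, 40, 43, 52, 75, 171, 197 → MAD = 52

52 ms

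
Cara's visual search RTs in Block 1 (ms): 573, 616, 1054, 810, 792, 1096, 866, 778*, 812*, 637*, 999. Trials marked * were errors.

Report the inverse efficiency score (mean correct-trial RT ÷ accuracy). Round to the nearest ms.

1170 ms

Correct trials (n=8): 573, 616, 1054, 810, 792, 1096, 866, 999
Mean correct RT = 6806/8 = 850.7500 ms
Proportion correct = 8/11
IES = 850.7500 / (8/11) = 1169.781 ms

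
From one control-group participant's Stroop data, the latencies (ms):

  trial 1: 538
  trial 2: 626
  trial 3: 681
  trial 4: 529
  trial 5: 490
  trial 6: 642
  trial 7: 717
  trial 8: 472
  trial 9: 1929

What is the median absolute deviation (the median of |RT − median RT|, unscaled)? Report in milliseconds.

91 ms

Sorted: 472, 490, 529, 538, 626, 642, 681, 717, 1929 → median = 626
|x − 626|: 88, 0, 55, 97, 136, 16, 91, 154, 1303
Sorted deviations: 0, 16, 55, 88, 91, 97, 136, 154, 1303 → MAD = 91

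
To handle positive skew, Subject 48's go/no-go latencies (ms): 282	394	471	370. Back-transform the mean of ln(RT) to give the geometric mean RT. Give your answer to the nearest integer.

ln(RT): 5.6419, 5.9764, 6.1549, 5.9135
Mean ln(RT) = 23.6866/4 = 5.92165
Geometric mean = exp(5.92165) = 373.03 ms

373 ms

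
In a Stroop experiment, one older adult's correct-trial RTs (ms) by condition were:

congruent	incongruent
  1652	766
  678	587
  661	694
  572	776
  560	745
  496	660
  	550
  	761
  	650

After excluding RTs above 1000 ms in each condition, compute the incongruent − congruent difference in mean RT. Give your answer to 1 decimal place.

congruent: exclude 1652
M(congruent) = 2967/5 = 593.400
M(incongruent) = 6189/9 = 687.667
Difference = 687.667 − 593.400 = 94.267 ms

94.3 ms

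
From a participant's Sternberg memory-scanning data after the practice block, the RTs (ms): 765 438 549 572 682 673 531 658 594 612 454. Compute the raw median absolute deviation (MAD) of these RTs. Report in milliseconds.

Sorted: 438, 454, 531, 549, 572, 594, 612, 658, 673, 682, 765 → median = 594
|x − 594|: 171, 156, 45, 22, 88, 79, 63, 64, 0, 18, 140
Sorted deviations: 0, 18, 22, 45, 63, 64, 79, 88, 140, 156, 171 → MAD = 64

64 ms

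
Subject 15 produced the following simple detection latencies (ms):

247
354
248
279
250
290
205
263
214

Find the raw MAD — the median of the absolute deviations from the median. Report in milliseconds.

29 ms

Sorted: 205, 214, 247, 248, 250, 263, 279, 290, 354 → median = 250
|x − 250|: 3, 104, 2, 29, 0, 40, 45, 13, 36
Sorted deviations: 0, 2, 3, 13, 29, 36, 40, 45, 104 → MAD = 29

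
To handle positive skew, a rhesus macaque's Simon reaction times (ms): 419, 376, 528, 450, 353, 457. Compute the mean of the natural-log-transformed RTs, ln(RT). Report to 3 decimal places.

6.056

ln(RT): 6.0379, 5.9296, 6.2691, 6.1092, 5.8665, 6.1247
Σ ln(RT) = 36.3370
Mean = 36.3370/6 = 6.05616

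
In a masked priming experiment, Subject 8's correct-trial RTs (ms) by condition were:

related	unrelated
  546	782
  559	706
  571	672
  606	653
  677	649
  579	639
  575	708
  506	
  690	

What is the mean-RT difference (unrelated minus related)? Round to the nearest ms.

M(related) = 5309/9 = 589.889
M(unrelated) = 4809/7 = 687.000
Difference = 687.000 − 589.889 = 97.111 ms

97 ms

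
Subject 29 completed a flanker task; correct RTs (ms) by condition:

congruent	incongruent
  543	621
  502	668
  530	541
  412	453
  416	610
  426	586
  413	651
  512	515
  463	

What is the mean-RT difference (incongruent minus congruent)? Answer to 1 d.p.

112.1 ms

M(congruent) = 4217/9 = 468.556
M(incongruent) = 4645/8 = 580.625
Difference = 580.625 − 468.556 = 112.069 ms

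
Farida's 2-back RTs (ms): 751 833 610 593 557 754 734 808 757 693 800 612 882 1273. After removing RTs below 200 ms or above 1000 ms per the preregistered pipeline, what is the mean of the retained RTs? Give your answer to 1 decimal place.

721.8 ms

Excluded: 1273
Retained (n=13): Σ = 9384
Mean = 9384/13 = 721.8462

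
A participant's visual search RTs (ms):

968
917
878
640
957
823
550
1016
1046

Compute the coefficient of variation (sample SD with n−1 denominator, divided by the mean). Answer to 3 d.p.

n = 9, Σ = 7795, M = 866.1111
Σ(x−M)² = 229110.889; s = √(229110.889/8) = 169.2302
CV = 169.2302 / 866.1111 = 0.19539

0.195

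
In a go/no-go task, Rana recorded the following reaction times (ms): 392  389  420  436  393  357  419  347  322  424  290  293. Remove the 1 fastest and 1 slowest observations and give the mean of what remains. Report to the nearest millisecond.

Sorted: 290, 293, 322, 347, 357, 389, 392, 393, 419, 420, 424, 436
Drop lowest 1 (290) and highest 1 (436)
Remaining (n=10): Σ = 3756, mean = 3756/10 = 375.600

376 ms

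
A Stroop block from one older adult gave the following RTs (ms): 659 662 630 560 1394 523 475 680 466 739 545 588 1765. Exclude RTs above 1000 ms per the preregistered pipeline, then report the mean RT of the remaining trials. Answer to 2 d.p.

Excluded: 1394, 1765
Retained (n=11): Σ = 6527
Mean = 6527/11 = 593.3636

593.36 ms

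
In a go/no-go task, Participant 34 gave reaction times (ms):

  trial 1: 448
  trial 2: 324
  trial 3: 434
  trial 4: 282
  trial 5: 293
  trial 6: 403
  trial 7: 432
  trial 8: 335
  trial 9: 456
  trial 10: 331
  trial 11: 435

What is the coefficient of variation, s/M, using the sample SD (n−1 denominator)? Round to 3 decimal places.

0.175

n = 11, Σ = 4173, M = 379.3636
Σ(x−M)² = 44304.545; s = √(44304.545/10) = 66.5617
CV = 66.5617 / 379.3636 = 0.17546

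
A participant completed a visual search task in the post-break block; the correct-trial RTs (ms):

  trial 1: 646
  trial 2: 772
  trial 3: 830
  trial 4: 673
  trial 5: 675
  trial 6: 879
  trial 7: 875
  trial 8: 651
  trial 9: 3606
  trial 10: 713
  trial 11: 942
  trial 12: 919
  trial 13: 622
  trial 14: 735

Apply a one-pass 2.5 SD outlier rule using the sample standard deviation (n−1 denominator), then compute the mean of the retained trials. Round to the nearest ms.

764 ms

n = 14, ΣRT = 13538, M = 967.000
Σ(x−M)² = 7652214.00; s = √(7652214.00/13) = 767.223
Cutoffs: 967.000 ± 2.5·767.223 → [-951.1, 2885.1]
Outside: 3606 → excluded.
Retained (n=13): Σ = 9932, mean = 9932/13 = 764.000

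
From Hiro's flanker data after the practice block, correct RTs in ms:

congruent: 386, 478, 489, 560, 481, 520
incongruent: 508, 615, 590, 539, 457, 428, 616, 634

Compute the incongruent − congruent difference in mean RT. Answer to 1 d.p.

62.7 ms

M(congruent) = 2914/6 = 485.667
M(incongruent) = 4387/8 = 548.375
Difference = 548.375 − 485.667 = 62.708 ms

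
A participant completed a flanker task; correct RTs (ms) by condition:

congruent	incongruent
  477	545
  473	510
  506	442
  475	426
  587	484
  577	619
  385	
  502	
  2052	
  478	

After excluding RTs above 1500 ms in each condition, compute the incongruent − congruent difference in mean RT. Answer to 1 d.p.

8.8 ms

congruent: exclude 2052
M(congruent) = 4460/9 = 495.556
M(incongruent) = 3026/6 = 504.333
Difference = 504.333 − 495.556 = 8.778 ms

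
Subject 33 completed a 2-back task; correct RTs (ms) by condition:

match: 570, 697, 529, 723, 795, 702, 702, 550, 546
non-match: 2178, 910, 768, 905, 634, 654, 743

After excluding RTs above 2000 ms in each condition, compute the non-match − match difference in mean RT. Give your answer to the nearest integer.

non-match: exclude 2178
M(match) = 5814/9 = 646.000
M(non-match) = 4614/6 = 769.000
Difference = 769.000 − 646.000 = 123.000 ms

123 ms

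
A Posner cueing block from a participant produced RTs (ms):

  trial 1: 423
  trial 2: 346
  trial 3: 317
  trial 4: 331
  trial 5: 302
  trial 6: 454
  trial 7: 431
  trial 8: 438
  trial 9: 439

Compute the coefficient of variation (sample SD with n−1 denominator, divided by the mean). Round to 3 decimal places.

n = 9, Σ = 3481, M = 386.7778
Σ(x−M)² = 29967.556; s = √(29967.556/8) = 61.2041
CV = 61.2041 / 386.7778 = 0.15824

0.158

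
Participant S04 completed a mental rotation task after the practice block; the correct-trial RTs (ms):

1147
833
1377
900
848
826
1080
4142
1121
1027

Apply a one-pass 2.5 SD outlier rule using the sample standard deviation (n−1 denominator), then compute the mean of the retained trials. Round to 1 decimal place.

1017.7 ms

n = 10, ΣRT = 13301, M = 1330.100
Σ(x−M)² = 9059280.90; s = √(9059280.90/9) = 1003.288
Cutoffs: 1330.100 ± 2.5·1003.288 → [-1178.1, 3838.3]
Outside: 4142 → excluded.
Retained (n=9): Σ = 9159, mean = 9159/9 = 1017.667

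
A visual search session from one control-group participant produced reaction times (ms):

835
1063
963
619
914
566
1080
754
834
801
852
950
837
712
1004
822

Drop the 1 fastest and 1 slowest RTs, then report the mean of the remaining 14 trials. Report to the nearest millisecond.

Sorted: 566, 619, 712, 754, 801, 822, 834, 835, 837, 852, 914, 950, 963, 1004, 1063, 1080
Drop lowest 1 (566) and highest 1 (1080)
Remaining (n=14): Σ = 11960, mean = 11960/14 = 854.286

854 ms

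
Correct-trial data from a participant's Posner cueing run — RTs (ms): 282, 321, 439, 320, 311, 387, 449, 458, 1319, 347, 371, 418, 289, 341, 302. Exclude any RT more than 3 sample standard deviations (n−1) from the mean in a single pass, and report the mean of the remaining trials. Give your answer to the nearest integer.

360 ms

n = 15, ΣRT = 6354, M = 423.600
Σ(x−M)² = 907527.60; s = √(907527.60/14) = 254.604
Cutoffs: 423.600 ± 3·254.604 → [-340.2, 1187.4]
Outside: 1319 → excluded.
Retained (n=14): Σ = 5035, mean = 5035/14 = 359.643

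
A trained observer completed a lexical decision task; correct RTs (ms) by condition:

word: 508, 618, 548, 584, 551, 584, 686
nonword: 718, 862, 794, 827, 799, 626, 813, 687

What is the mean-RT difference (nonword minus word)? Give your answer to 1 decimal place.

183.0 ms

M(word) = 4079/7 = 582.714
M(nonword) = 6126/8 = 765.750
Difference = 765.750 − 582.714 = 183.036 ms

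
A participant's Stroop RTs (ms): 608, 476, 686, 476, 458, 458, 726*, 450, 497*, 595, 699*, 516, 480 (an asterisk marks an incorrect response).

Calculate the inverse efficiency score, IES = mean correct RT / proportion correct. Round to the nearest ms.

Correct trials (n=10): 608, 476, 686, 476, 458, 458, 450, 595, 516, 480
Mean correct RT = 5203/10 = 520.3000 ms
Proportion correct = 10/13
IES = 520.3000 / (10/13) = 676.390 ms

676 ms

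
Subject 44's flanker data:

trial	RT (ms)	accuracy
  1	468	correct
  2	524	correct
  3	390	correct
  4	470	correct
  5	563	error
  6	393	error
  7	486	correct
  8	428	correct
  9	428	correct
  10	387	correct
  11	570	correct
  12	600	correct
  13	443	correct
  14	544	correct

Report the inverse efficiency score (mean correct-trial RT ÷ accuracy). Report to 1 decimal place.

557.9 ms

Correct trials (n=12): 468, 524, 390, 470, 486, 428, 428, 387, 570, 600, 443, 544
Mean correct RT = 5738/12 = 478.1667 ms
Proportion correct = 12/14
IES = 478.1667 / (12/14) = 557.861 ms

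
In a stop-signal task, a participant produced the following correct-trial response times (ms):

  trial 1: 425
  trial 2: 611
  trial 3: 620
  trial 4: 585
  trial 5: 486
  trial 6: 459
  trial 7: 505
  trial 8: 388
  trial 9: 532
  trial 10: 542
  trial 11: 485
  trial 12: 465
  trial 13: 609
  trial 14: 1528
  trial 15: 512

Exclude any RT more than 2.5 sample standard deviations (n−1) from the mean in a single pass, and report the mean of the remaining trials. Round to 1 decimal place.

516.0 ms

n = 15, ΣRT = 8752, M = 583.467
Σ(x−M)² = 1022563.73; s = √(1022563.73/14) = 270.260
Cutoffs: 583.467 ± 2.5·270.260 → [-92.2, 1259.1]
Outside: 1528 → excluded.
Retained (n=14): Σ = 7224, mean = 7224/14 = 516.000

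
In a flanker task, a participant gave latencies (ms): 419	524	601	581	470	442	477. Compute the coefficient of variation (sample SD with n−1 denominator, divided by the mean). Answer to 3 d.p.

n = 7, Σ = 3514, M = 502.0000
Σ(x−M)² = 28664.000; s = √(28664.000/6) = 69.1183
CV = 69.1183 / 502.0000 = 0.13769

0.138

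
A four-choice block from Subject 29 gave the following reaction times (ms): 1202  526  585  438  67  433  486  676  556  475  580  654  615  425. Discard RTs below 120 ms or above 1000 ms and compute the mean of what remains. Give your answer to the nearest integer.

537 ms

Excluded: 67, 1202
Retained (n=12): Σ = 6449
Mean = 6449/12 = 537.4167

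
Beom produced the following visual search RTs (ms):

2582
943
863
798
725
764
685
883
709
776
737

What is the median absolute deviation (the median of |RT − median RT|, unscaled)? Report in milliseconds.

Sorted: 685, 709, 725, 737, 764, 776, 798, 863, 883, 943, 2582 → median = 776
|x − 776|: 1806, 167, 87, 22, 51, 12, 91, 107, 67, 0, 39
Sorted deviations: 0, 12, 22, 39, 51, 67, 87, 91, 107, 167, 1806 → MAD = 67

67 ms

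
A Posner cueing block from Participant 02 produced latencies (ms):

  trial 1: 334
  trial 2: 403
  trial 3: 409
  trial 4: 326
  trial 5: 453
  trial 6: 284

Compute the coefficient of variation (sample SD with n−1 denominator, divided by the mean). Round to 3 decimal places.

0.172

n = 6, Σ = 2209, M = 368.1667
Σ(x−M)² = 20106.833; s = √(20106.833/5) = 63.4142
CV = 63.4142 / 368.1667 = 0.17224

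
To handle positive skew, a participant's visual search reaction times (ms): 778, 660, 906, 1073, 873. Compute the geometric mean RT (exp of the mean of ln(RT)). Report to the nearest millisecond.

ln(RT): 6.6567, 6.4922, 6.8090, 6.9782, 6.7719
Mean ln(RT) = 33.7082/5 = 6.74163
Geometric mean = exp(6.74163) = 846.94 ms

847 ms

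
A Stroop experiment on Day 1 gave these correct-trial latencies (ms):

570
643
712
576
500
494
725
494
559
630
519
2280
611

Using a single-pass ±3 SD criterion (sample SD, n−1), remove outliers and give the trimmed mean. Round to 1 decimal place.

586.1 ms

n = 13, ΣRT = 9313, M = 716.385
Σ(x−M)² = 2719539.08; s = √(2719539.08/12) = 476.055
Cutoffs: 716.385 ± 3·476.055 → [-711.8, 2144.5]
Outside: 2280 → excluded.
Retained (n=12): Σ = 7033, mean = 7033/12 = 586.083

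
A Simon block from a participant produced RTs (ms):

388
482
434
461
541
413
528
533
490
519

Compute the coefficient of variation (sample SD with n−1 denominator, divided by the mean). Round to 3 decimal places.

0.112

n = 10, Σ = 4789, M = 478.9000
Σ(x−M)² = 25876.900; s = √(25876.900/9) = 53.6210
CV = 53.6210 / 478.9000 = 0.11197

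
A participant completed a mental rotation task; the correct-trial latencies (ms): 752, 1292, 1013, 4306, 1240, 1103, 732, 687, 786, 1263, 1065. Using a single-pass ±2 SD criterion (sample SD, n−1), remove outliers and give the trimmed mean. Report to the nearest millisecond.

n = 11, ΣRT = 14239, M = 1294.455
Σ(x−M)² = 10480026.73; s = √(10480026.73/10) = 1023.720
Cutoffs: 1294.455 ± 2·1023.720 → [-753.0, 3341.9]
Outside: 4306 → excluded.
Retained (n=10): Σ = 9933, mean = 9933/10 = 993.300

993 ms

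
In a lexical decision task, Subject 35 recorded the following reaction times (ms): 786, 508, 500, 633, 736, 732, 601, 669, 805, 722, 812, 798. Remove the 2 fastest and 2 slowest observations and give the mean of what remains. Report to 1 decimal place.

709.6 ms

Sorted: 500, 508, 601, 633, 669, 722, 732, 736, 786, 798, 805, 812
Drop lowest 2 (500, 508) and highest 2 (805, 812)
Remaining (n=8): Σ = 5677, mean = 5677/8 = 709.625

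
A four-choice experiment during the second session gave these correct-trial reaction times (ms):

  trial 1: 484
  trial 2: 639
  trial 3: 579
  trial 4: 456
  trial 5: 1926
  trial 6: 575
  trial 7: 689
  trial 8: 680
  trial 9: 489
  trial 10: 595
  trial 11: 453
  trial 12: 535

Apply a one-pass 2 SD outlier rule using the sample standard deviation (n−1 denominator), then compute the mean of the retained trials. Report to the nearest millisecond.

561 ms

n = 12, ΣRT = 8100, M = 675.000
Σ(x−M)² = 1780056.00; s = √(1780056.00/11) = 402.273
Cutoffs: 675.000 ± 2·402.273 → [-129.5, 1479.5]
Outside: 1926 → excluded.
Retained (n=11): Σ = 6174, mean = 6174/11 = 561.273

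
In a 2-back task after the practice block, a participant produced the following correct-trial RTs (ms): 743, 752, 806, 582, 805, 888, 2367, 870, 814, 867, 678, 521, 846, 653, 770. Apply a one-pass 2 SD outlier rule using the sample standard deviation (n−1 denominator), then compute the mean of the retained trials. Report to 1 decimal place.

n = 15, ΣRT = 12962, M = 864.133
Σ(x−M)² = 2581609.73; s = √(2581609.73/14) = 429.419
Cutoffs: 864.133 ± 2·429.419 → [5.3, 1723.0]
Outside: 2367 → excluded.
Retained (n=14): Σ = 10595, mean = 10595/14 = 756.786

756.8 ms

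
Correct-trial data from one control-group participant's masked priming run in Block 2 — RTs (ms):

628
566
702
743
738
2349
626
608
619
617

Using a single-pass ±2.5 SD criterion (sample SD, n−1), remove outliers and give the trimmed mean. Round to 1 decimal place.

649.7 ms

n = 10, ΣRT = 8196, M = 819.600
Σ(x−M)² = 2629986.40; s = √(2629986.40/9) = 540.574
Cutoffs: 819.600 ± 2.5·540.574 → [-531.8, 2171.0]
Outside: 2349 → excluded.
Retained (n=9): Σ = 5847, mean = 5847/9 = 649.667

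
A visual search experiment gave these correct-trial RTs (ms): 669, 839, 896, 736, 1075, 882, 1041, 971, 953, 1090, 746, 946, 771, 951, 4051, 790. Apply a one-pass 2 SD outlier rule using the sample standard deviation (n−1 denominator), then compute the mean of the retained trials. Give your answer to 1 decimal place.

890.4 ms

n = 16, ΣRT = 17407, M = 1087.938
Σ(x−M)² = 9599620.94; s = √(9599620.94/15) = 799.984
Cutoffs: 1087.938 ± 2·799.984 → [-512.0, 2687.9]
Outside: 4051 → excluded.
Retained (n=15): Σ = 13356, mean = 13356/15 = 890.400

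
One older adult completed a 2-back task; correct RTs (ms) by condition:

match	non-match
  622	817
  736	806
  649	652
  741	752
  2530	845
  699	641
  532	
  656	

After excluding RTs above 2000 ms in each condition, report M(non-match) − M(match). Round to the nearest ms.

90 ms

match: exclude 2530
M(match) = 4635/7 = 662.143
M(non-match) = 4513/6 = 752.167
Difference = 752.167 − 662.143 = 90.024 ms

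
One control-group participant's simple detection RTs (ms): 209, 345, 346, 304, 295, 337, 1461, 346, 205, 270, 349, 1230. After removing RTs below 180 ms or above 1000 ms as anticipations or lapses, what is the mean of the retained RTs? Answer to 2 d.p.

Excluded: 1230, 1461
Retained (n=10): Σ = 3006
Mean = 3006/10 = 300.6000

300.60 ms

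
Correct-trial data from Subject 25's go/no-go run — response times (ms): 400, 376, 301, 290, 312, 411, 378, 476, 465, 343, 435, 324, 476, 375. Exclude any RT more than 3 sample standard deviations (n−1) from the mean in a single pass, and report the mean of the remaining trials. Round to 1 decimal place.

383.0 ms

n = 14, ΣRT = 5362, M = 383.000
Σ(x−M)² = 53432.00; s = √(53432.00/13) = 64.110
Cutoffs: 383.000 ± 3·64.110 → [190.7, 575.3]
No RTs fall outside the cutoffs; all 14 retained. Mean = 5362/14 = 383.000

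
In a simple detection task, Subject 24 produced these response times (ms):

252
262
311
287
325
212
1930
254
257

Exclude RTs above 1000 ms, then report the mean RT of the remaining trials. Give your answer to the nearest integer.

Excluded: 1930
Retained (n=8): Σ = 2160
Mean = 2160/8 = 270.0000

270 ms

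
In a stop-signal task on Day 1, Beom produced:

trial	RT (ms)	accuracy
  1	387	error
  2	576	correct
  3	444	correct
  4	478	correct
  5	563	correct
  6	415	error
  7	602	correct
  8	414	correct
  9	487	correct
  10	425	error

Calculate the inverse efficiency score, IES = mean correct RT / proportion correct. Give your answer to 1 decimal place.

Correct trials (n=7): 576, 444, 478, 563, 602, 414, 487
Mean correct RT = 3564/7 = 509.1429 ms
Proportion correct = 7/10
IES = 509.1429 / (7/10) = 727.347 ms

727.3 ms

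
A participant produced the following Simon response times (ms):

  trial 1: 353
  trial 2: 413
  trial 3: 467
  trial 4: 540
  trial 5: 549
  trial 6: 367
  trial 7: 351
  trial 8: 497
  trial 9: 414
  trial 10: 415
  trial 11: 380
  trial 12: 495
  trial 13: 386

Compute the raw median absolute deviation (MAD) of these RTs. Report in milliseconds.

Sorted: 351, 353, 367, 380, 386, 413, 414, 415, 467, 495, 497, 540, 549 → median = 414
|x − 414|: 61, 1, 53, 126, 135, 47, 63, 83, 0, 1, 34, 81, 28
Sorted deviations: 0, 1, 1, 28, 34, 47, 53, 61, 63, 81, 83, 126, 135 → MAD = 53

53 ms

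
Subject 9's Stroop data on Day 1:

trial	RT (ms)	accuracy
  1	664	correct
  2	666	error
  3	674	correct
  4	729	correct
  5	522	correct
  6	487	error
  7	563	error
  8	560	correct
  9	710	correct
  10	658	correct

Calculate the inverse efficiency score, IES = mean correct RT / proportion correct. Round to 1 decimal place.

921.8 ms

Correct trials (n=7): 664, 674, 729, 522, 560, 710, 658
Mean correct RT = 4517/7 = 645.2857 ms
Proportion correct = 7/10
IES = 645.2857 / (7/10) = 921.837 ms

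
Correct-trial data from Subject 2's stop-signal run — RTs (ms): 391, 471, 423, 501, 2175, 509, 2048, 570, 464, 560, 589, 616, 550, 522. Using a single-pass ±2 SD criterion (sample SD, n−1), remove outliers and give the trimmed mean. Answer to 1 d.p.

n = 14, ΣRT = 10389, M = 742.071
Σ(x−M)² = 4434438.93; s = √(4434438.93/13) = 584.047
Cutoffs: 742.071 ± 2·584.047 → [-426.0, 1910.2]
Outside: 2048, 2175 → excluded.
Retained (n=12): Σ = 6166, mean = 6166/12 = 513.833

513.8 ms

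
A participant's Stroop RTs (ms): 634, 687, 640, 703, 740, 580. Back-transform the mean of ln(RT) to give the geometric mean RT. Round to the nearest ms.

ln(RT): 6.4520, 6.5323, 6.4615, 6.5554, 6.6067, 6.3630
Mean ln(RT) = 38.9709/6 = 6.49515
Geometric mean = exp(6.49515) = 661.92 ms

662 ms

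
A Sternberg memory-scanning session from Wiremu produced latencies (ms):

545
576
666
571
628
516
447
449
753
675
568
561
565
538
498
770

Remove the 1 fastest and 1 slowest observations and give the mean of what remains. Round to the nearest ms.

579 ms

Sorted: 447, 449, 498, 516, 538, 545, 561, 565, 568, 571, 576, 628, 666, 675, 753, 770
Drop lowest 1 (447) and highest 1 (770)
Remaining (n=14): Σ = 8109, mean = 8109/14 = 579.214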